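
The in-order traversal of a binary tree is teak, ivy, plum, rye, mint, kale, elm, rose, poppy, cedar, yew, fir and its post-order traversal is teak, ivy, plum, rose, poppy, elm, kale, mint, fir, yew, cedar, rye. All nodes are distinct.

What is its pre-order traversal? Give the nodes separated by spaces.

The last element of post-order is the root; it splits in-order into left and right subtrees.
Root rye: left subtree has 3 nodes {teak, ivy, plum}, right has 8 {mint, kale, elm, rose, poppy, cedar, yew, fir}.
  Root plum: left subtree has 2 nodes {teak, ivy}, right has 0 { }.
    Root ivy: left subtree has 1 node {teak}, right has 0 { }.
  Root cedar: left subtree has 5 nodes {mint, kale, elm, rose, poppy}, right has 2 {yew, fir}.
    Root mint: left subtree has 0 nodes { }, right has 4 {kale, elm, rose, poppy}.
      Root kale: left subtree has 0 nodes { }, right has 3 {elm, rose, poppy}.
        Root elm: left subtree has 0 nodes { }, right has 2 {rose, poppy}.
          Root poppy: left subtree has 1 node {rose}, right has 0 { }.
    Root yew: left subtree has 0 nodes { }, right has 1 {fir}.

rye plum ivy teak cedar mint kale elm poppy rose yew fir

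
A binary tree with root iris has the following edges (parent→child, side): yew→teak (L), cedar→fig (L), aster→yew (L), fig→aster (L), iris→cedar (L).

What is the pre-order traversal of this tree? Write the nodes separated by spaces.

Pre-order visits the node, then its left subtree, then its right subtree.
Visit iris.
At iris: go left to cedar.
  Visit cedar.
  At cedar: go left to fig.
    Visit fig.
    At fig: go left to aster.
      Visit aster.
      At aster: go left to yew.
        Visit yew.
        At yew: go left to teak.
          teak is a leaf — visit teak.
        At yew: no right child.
      At aster: no right child.
    At fig: no right child.
  At cedar: no right child.
At iris: no right child.

iris cedar fig aster yew teak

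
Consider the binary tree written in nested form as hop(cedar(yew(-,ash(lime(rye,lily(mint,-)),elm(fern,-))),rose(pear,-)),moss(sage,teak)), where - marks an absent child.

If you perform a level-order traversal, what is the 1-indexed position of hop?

1

Level-order visits nodes level by level from the root, left to right within each level.
Level 0: hop
Level 1: cedar, moss
Level 2: yew, rose, sage, teak
Level 3: ash, pear
Level 4: lime, elm
Level 5: rye, lily, fern
Level 6: mint
Full level-order sequence: hop, cedar, moss, yew, rose, sage, teak, ash, pear, lime, elm, rye, lily, fern, mint.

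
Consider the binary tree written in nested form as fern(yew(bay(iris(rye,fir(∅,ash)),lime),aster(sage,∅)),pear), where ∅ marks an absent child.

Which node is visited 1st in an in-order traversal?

In-order visits the left subtree, then the node, then the right subtree.
At fern: go left to yew.
  At yew: go left to bay.
    At bay: go left to iris.
      At iris: go left to rye.
        rye is a leaf — visit rye.
      Visit iris.
      At iris: go right to fir.
        At fir: no left child.
        Visit fir.
        At fir: go right to ash.
          ash is a leaf — visit ash.
    Visit bay.
    At bay: go right to lime.
      lime is a leaf — visit lime.
  Visit yew.
  At yew: go right to aster.
    At aster: go left to sage.
      sage is a leaf — visit sage.
    Visit aster.
    At aster: no right child.
Visit fern.
At fern: go right to pear.
  pear is a leaf — visit pear.
Full in-order sequence: rye, iris, fir, ash, bay, lime, yew, sage, aster, fern, pear.

rye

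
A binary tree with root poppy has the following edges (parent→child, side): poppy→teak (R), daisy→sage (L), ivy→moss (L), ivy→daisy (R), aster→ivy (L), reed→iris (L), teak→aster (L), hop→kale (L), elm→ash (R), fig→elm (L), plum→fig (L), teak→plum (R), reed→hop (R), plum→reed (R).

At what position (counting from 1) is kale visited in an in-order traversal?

14

In-order visits the left subtree, then the node, then the right subtree.
At poppy: no left child.
Visit poppy.
At poppy: go right to teak.
  At teak: go left to aster.
    At aster: go left to ivy.
      At ivy: go left to moss.
        moss is a leaf — visit moss.
      Visit ivy.
      At ivy: go right to daisy.
        At daisy: go left to sage.
          sage is a leaf — visit sage.
        Visit daisy.
        At daisy: no right child.
    Visit aster.
    At aster: no right child.
  Visit teak.
  At teak: go right to plum.
    At plum: go left to fig.
      At fig: go left to elm.
        At elm: no left child.
        Visit elm.
        At elm: go right to ash.
          ash is a leaf — visit ash.
      Visit fig.
      At fig: no right child.
    Visit plum.
    At plum: go right to reed.
      At reed: go left to iris.
        iris is a leaf — visit iris.
      Visit reed.
      At reed: go right to hop.
        At hop: go left to kale.
          kale is a leaf — visit kale.
        Visit hop.
        At hop: no right child.
Full in-order sequence: poppy, moss, ivy, sage, daisy, aster, teak, elm, ash, fig, plum, iris, reed, kale, hop.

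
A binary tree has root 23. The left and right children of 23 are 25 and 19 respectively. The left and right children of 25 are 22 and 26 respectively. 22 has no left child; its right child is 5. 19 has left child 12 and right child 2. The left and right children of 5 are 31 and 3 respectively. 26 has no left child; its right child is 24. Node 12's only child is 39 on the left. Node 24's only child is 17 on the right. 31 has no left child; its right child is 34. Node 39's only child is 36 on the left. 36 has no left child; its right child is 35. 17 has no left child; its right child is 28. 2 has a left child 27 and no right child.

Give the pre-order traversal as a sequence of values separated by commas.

Pre-order visits the node, then its left subtree, then its right subtree.
Visit 23.
At 23: go left to 25.
  Visit 25.
  At 25: go left to 22.
    Visit 22.
    At 22: no left child.
    At 22: go right to 5.
      Visit 5.
      At 5: go left to 31.
        Visit 31.
        At 31: no left child.
        At 31: go right to 34.
          34 is a leaf — visit 34.
      At 5: go right to 3.
        3 is a leaf — visit 3.
  At 25: go right to 26.
    Visit 26.
    At 26: no left child.
    At 26: go right to 24.
      Visit 24.
      At 24: no left child.
      At 24: go right to 17.
        Visit 17.
        At 17: no left child.
        At 17: go right to 28.
          28 is a leaf — visit 28.
At 23: go right to 19.
  Visit 19.
  At 19: go left to 12.
    Visit 12.
    At 12: go left to 39.
      Visit 39.
      At 39: go left to 36.
        Visit 36.
        At 36: no left child.
        At 36: go right to 35.
          35 is a leaf — visit 35.
      At 39: no right child.
    At 12: no right child.
  At 19: go right to 2.
    Visit 2.
    At 2: go left to 27.
      27 is a leaf — visit 27.
    At 2: no right child.

23, 25, 22, 5, 31, 34, 3, 26, 24, 17, 28, 19, 12, 39, 36, 35, 2, 27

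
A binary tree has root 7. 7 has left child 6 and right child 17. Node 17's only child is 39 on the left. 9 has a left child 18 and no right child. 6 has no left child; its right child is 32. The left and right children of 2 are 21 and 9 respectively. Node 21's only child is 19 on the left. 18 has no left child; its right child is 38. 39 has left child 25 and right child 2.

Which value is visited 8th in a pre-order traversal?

21

Pre-order visits the node, then its left subtree, then its right subtree.
Visit 7.
At 7: go left to 6.
  Visit 6.
  At 6: no left child.
  At 6: go right to 32.
    32 is a leaf — visit 32.
At 7: go right to 17.
  Visit 17.
  At 17: go left to 39.
    Visit 39.
    At 39: go left to 25.
      25 is a leaf — visit 25.
    At 39: go right to 2.
      Visit 2.
      At 2: go left to 21.
        Visit 21.
        At 21: go left to 19.
          19 is a leaf — visit 19.
        At 21: no right child.
      At 2: go right to 9.
        Visit 9.
        At 9: go left to 18.
          Visit 18.
          At 18: no left child.
          At 18: go right to 38.
            38 is a leaf — visit 38.
        At 9: no right child.
  At 17: no right child.
Full pre-order sequence: 7, 6, 32, 17, 39, 25, 2, 21, 19, 9, 18, 38.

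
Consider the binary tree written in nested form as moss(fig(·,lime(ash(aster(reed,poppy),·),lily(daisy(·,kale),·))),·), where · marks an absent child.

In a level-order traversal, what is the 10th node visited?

Level-order visits nodes level by level from the root, left to right within each level.
Level 0: moss
Level 1: fig
Level 2: lime
Level 3: ash, lily
Level 4: aster, daisy
Level 5: reed, poppy, kale
Full level-order sequence: moss, fig, lime, ash, lily, aster, daisy, reed, poppy, kale.

kale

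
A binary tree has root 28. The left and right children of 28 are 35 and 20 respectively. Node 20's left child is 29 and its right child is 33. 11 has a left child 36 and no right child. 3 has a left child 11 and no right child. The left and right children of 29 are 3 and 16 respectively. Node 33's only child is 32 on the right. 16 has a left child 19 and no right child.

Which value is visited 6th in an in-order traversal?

29

In-order visits the left subtree, then the node, then the right subtree.
At 28: go left to 35.
  35 is a leaf — visit 35.
Visit 28.
At 28: go right to 20.
  At 20: go left to 29.
    At 29: go left to 3.
      At 3: go left to 11.
        At 11: go left to 36.
          36 is a leaf — visit 36.
        Visit 11.
        At 11: no right child.
      Visit 3.
      At 3: no right child.
    Visit 29.
    At 29: go right to 16.
      At 16: go left to 19.
        19 is a leaf — visit 19.
      Visit 16.
      At 16: no right child.
  Visit 20.
  At 20: go right to 33.
    At 33: no left child.
    Visit 33.
    At 33: go right to 32.
      32 is a leaf — visit 32.
Full in-order sequence: 35, 28, 36, 11, 3, 29, 19, 16, 20, 33, 32.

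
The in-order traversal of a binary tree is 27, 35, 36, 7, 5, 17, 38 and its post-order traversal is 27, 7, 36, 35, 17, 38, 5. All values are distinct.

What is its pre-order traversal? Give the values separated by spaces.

5 35 27 36 7 38 17

The last element of post-order is the root; it splits in-order into left and right subtrees.
Root 5: left subtree has 4 nodes {27, 35, 36, 7}, right has 2 {17, 38}.
  Root 35: left subtree has 1 node {27}, right has 2 {36, 7}.
    Root 36: left subtree has 0 nodes { }, right has 1 {7}.
  Root 38: left subtree has 1 node {17}, right has 0 { }.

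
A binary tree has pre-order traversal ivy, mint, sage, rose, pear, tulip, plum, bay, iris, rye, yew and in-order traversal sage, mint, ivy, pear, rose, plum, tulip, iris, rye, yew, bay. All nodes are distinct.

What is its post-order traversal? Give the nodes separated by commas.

sage, mint, pear, plum, yew, rye, iris, bay, tulip, rose, ivy

The first element of pre-order is the root; it splits in-order into left and right subtrees.
Root ivy: left subtree has 2 nodes {sage, mint}, right has 8 {pear, rose, plum, tulip, iris, rye, yew, bay}.
  Root mint: left subtree has 1 node {sage}, right has 0 { }.
  Root rose: left subtree has 1 node {pear}, right has 6 {plum, tulip, iris, rye, yew, bay}.
    Root tulip: left subtree has 1 node {plum}, right has 4 {iris, rye, yew, bay}.
      Root bay: left subtree has 3 nodes {iris, rye, yew}, right has 0 { }.
        Root iris: left subtree has 0 nodes { }, right has 2 {rye, yew}.
          Root rye: left subtree has 0 nodes { }, right has 1 {yew}.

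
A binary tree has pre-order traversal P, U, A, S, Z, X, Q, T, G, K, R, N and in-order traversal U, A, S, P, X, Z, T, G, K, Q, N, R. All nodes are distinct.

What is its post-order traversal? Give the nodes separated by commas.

The first element of pre-order is the root; it splits in-order into left and right subtrees.
Root P: left subtree has 3 nodes {U, A, S}, right has 8 {X, Z, T, G, K, Q, N, R}.
  Root U: left subtree has 0 nodes { }, right has 2 {A, S}.
    Root A: left subtree has 0 nodes { }, right has 1 {S}.
  Root Z: left subtree has 1 node {X}, right has 6 {T, G, K, Q, N, R}.
    Root Q: left subtree has 3 nodes {T, G, K}, right has 2 {N, R}.
      Root T: left subtree has 0 nodes { }, right has 2 {G, K}.
        Root G: left subtree has 0 nodes { }, right has 1 {K}.
      Root R: left subtree has 1 node {N}, right has 0 { }.

S, A, U, X, K, G, T, N, R, Q, Z, P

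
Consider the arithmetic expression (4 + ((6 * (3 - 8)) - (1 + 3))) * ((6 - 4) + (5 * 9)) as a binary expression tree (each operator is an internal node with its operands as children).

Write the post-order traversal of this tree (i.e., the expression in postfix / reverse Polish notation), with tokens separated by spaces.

Post-order on an expression tree gives postfix notation: for each operator, emit left operand, right operand, then the operator.

4 6 3 8 - * 1 3 + - + 6 4 - 5 9 * + *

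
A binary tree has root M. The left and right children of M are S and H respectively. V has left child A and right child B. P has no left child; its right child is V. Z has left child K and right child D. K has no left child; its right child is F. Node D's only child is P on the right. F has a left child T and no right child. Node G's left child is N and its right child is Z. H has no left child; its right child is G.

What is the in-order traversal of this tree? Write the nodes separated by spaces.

In-order visits the left subtree, then the node, then the right subtree.
At M: go left to S.
  S is a leaf — visit S.
Visit M.
At M: go right to H.
  At H: no left child.
  Visit H.
  At H: go right to G.
    At G: go left to N.
      N is a leaf — visit N.
    Visit G.
    At G: go right to Z.
      At Z: go left to K.
        At K: no left child.
        Visit K.
        At K: go right to F.
          At F: go left to T.
            T is a leaf — visit T.
          Visit F.
          At F: no right child.
      Visit Z.
      At Z: go right to D.
        At D: no left child.
        Visit D.
        At D: go right to P.
          At P: no left child.
          Visit P.
          At P: go right to V.
            At V: go left to A.
              A is a leaf — visit A.
            Visit V.
            At V: go right to B.
              B is a leaf — visit B.

S M H N G K T F Z D P A V B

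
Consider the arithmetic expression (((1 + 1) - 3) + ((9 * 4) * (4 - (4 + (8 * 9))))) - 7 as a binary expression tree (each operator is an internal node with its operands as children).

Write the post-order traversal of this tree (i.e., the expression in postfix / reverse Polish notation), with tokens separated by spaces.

1 1 + 3 - 9 4 * 4 4 8 9 * + - * + 7 -

Post-order on an expression tree gives postfix notation: for each operator, emit left operand, right operand, then the operator.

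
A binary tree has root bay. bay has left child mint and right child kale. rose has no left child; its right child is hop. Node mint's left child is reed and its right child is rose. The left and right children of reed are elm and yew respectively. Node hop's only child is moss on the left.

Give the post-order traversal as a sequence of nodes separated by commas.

elm, yew, reed, moss, hop, rose, mint, kale, bay

Post-order visits the left subtree, then the right subtree, then the node.
At bay: go left to mint.
  At mint: go left to reed.
    At reed: go left to elm.
      elm is a leaf — visit elm.
    At reed: go right to yew.
      yew is a leaf — visit yew.
    Visit reed.
  At mint: go right to rose.
    At rose: no left child.
    At rose: go right to hop.
      At hop: go left to moss.
        moss is a leaf — visit moss.
      At hop: no right child.
      Visit hop.
    Visit rose.
  Visit mint.
At bay: go right to kale.
  kale is a leaf — visit kale.
Visit bay.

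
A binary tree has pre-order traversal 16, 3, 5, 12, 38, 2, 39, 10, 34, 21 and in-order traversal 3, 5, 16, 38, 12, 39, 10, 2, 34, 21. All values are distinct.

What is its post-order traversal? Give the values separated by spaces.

5 3 38 10 39 21 34 2 12 16

The first element of pre-order is the root; it splits in-order into left and right subtrees.
Root 16: left subtree has 2 nodes {3, 5}, right has 7 {38, 12, 39, 10, 2, 34, 21}.
  Root 3: left subtree has 0 nodes { }, right has 1 {5}.
  Root 12: left subtree has 1 node {38}, right has 5 {39, 10, 2, 34, 21}.
    Root 2: left subtree has 2 nodes {39, 10}, right has 2 {34, 21}.
      Root 39: left subtree has 0 nodes { }, right has 1 {10}.
      Root 34: left subtree has 0 nodes { }, right has 1 {21}.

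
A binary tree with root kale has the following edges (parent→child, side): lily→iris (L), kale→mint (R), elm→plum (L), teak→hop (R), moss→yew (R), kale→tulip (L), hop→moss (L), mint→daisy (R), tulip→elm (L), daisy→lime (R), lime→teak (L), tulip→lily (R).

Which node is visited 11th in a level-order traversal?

Level-order visits nodes level by level from the root, left to right within each level.
Level 0: kale
Level 1: tulip, mint
Level 2: elm, lily, daisy
Level 3: plum, iris, lime
Level 4: teak
Level 5: hop
Level 6: moss
Level 7: yew
Full level-order sequence: kale, tulip, mint, elm, lily, daisy, plum, iris, lime, teak, hop, moss, yew.

hop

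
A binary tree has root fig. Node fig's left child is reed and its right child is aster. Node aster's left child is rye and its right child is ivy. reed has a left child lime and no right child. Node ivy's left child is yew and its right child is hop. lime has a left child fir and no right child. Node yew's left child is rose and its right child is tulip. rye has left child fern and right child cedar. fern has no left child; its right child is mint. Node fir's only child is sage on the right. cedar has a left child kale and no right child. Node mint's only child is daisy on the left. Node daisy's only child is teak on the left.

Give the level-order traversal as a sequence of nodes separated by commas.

fig, reed, aster, lime, rye, ivy, fir, fern, cedar, yew, hop, sage, mint, kale, rose, tulip, daisy, teak

Level-order visits nodes level by level from the root, left to right within each level.
Level 0: fig
Level 1: reed, aster
Level 2: lime, rye, ivy
Level 3: fir, fern, cedar, yew, hop
Level 4: sage, mint, kale, rose, tulip
Level 5: daisy
Level 6: teak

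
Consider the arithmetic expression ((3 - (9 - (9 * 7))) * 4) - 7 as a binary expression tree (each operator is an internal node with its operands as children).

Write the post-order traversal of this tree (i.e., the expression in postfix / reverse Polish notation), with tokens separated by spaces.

Post-order on an expression tree gives postfix notation: for each operator, emit left operand, right operand, then the operator.

3 9 9 7 * - - 4 * 7 -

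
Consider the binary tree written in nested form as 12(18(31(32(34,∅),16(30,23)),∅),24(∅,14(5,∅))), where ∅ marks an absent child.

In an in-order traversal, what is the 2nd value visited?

32

In-order visits the left subtree, then the node, then the right subtree.
At 12: go left to 18.
  At 18: go left to 31.
    At 31: go left to 32.
      At 32: go left to 34.
        34 is a leaf — visit 34.
      Visit 32.
      At 32: no right child.
    Visit 31.
    At 31: go right to 16.
      At 16: go left to 30.
        30 is a leaf — visit 30.
      Visit 16.
      At 16: go right to 23.
        23 is a leaf — visit 23.
  Visit 18.
  At 18: no right child.
Visit 12.
At 12: go right to 24.
  At 24: no left child.
  Visit 24.
  At 24: go right to 14.
    At 14: go left to 5.
      5 is a leaf — visit 5.
    Visit 14.
    At 14: no right child.
Full in-order sequence: 34, 32, 31, 30, 16, 23, 18, 12, 24, 5, 14.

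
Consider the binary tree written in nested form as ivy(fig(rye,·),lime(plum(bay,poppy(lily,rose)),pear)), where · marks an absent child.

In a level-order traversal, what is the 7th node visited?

bay

Level-order visits nodes level by level from the root, left to right within each level.
Level 0: ivy
Level 1: fig, lime
Level 2: rye, plum, pear
Level 3: bay, poppy
Level 4: lily, rose
Full level-order sequence: ivy, fig, lime, rye, plum, pear, bay, poppy, lily, rose.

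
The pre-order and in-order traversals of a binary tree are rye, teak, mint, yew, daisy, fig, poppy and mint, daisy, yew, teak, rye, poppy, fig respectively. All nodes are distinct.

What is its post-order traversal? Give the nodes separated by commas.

daisy, yew, mint, teak, poppy, fig, rye

The first element of pre-order is the root; it splits in-order into left and right subtrees.
Root rye: left subtree has 4 nodes {mint, daisy, yew, teak}, right has 2 {poppy, fig}.
  Root teak: left subtree has 3 nodes {mint, daisy, yew}, right has 0 { }.
    Root mint: left subtree has 0 nodes { }, right has 2 {daisy, yew}.
      Root yew: left subtree has 1 node {daisy}, right has 0 { }.
  Root fig: left subtree has 1 node {poppy}, right has 0 { }.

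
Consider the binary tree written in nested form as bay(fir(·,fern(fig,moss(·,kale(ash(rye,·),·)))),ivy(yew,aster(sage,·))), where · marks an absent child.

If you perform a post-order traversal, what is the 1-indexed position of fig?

Post-order visits the left subtree, then the right subtree, then the node.
At bay: go left to fir.
  At fir: no left child.
  At fir: go right to fern.
    At fern: go left to fig.
      fig is a leaf — visit fig.
    At fern: go right to moss.
      At moss: no left child.
      At moss: go right to kale.
        At kale: go left to ash.
          At ash: go left to rye.
            rye is a leaf — visit rye.
          At ash: no right child.
          Visit ash.
        At kale: no right child.
        Visit kale.
      Visit moss.
    Visit fern.
  Visit fir.
At bay: go right to ivy.
  At ivy: go left to yew.
    yew is a leaf — visit yew.
  At ivy: go right to aster.
    At aster: go left to sage.
      sage is a leaf — visit sage.
    At aster: no right child.
    Visit aster.
  Visit ivy.
Visit bay.
Full post-order sequence: fig, rye, ash, kale, moss, fern, fir, yew, sage, aster, ivy, bay.

1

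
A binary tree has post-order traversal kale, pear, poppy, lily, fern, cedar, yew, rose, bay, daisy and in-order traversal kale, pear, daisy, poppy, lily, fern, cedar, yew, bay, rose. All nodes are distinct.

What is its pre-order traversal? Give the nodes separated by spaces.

daisy pear kale bay yew cedar fern lily poppy rose

The last element of post-order is the root; it splits in-order into left and right subtrees.
Root daisy: left subtree has 2 nodes {kale, pear}, right has 7 {poppy, lily, fern, cedar, yew, bay, rose}.
  Root pear: left subtree has 1 node {kale}, right has 0 { }.
  Root bay: left subtree has 5 nodes {poppy, lily, fern, cedar, yew}, right has 1 {rose}.
    Root yew: left subtree has 4 nodes {poppy, lily, fern, cedar}, right has 0 { }.
      Root cedar: left subtree has 3 nodes {poppy, lily, fern}, right has 0 { }.
        Root fern: left subtree has 2 nodes {poppy, lily}, right has 0 { }.
          Root lily: left subtree has 1 node {poppy}, right has 0 { }.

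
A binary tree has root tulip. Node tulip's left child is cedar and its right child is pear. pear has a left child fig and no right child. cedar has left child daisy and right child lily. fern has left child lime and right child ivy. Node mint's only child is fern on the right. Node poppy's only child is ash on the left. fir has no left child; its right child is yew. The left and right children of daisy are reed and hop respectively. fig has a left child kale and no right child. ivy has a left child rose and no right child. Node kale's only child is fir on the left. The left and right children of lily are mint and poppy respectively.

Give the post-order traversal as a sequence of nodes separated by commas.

reed, hop, daisy, lime, rose, ivy, fern, mint, ash, poppy, lily, cedar, yew, fir, kale, fig, pear, tulip

Post-order visits the left subtree, then the right subtree, then the node.
At tulip: go left to cedar.
  At cedar: go left to daisy.
    At daisy: go left to reed.
      reed is a leaf — visit reed.
    At daisy: go right to hop.
      hop is a leaf — visit hop.
    Visit daisy.
  At cedar: go right to lily.
    At lily: go left to mint.
      At mint: no left child.
      At mint: go right to fern.
        At fern: go left to lime.
          lime is a leaf — visit lime.
        At fern: go right to ivy.
          At ivy: go left to rose.
            rose is a leaf — visit rose.
          At ivy: no right child.
          Visit ivy.
        Visit fern.
      Visit mint.
    At lily: go right to poppy.
      At poppy: go left to ash.
        ash is a leaf — visit ash.
      At poppy: no right child.
      Visit poppy.
    Visit lily.
  Visit cedar.
At tulip: go right to pear.
  At pear: go left to fig.
    At fig: go left to kale.
      At kale: go left to fir.
        At fir: no left child.
        At fir: go right to yew.
          yew is a leaf — visit yew.
        Visit fir.
      At kale: no right child.
      Visit kale.
    At fig: no right child.
    Visit fig.
  At pear: no right child.
  Visit pear.
Visit tulip.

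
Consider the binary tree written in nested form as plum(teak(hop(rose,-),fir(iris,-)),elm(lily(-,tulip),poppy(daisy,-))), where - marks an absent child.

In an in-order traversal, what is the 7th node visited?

In-order visits the left subtree, then the node, then the right subtree.
At plum: go left to teak.
  At teak: go left to hop.
    At hop: go left to rose.
      rose is a leaf — visit rose.
    Visit hop.
    At hop: no right child.
  Visit teak.
  At teak: go right to fir.
    At fir: go left to iris.
      iris is a leaf — visit iris.
    Visit fir.
    At fir: no right child.
Visit plum.
At plum: go right to elm.
  At elm: go left to lily.
    At lily: no left child.
    Visit lily.
    At lily: go right to tulip.
      tulip is a leaf — visit tulip.
  Visit elm.
  At elm: go right to poppy.
    At poppy: go left to daisy.
      daisy is a leaf — visit daisy.
    Visit poppy.
    At poppy: no right child.
Full in-order sequence: rose, hop, teak, iris, fir, plum, lily, tulip, elm, daisy, poppy.

lily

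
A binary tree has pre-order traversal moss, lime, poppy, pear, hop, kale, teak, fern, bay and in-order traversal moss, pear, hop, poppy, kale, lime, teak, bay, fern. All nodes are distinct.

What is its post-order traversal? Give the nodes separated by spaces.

The first element of pre-order is the root; it splits in-order into left and right subtrees.
Root moss: left subtree has 0 nodes { }, right has 8 {pear, hop, poppy, kale, lime, teak, bay, fern}.
  Root lime: left subtree has 4 nodes {pear, hop, poppy, kale}, right has 3 {teak, bay, fern}.
    Root poppy: left subtree has 2 nodes {pear, hop}, right has 1 {kale}.
      Root pear: left subtree has 0 nodes { }, right has 1 {hop}.
    Root teak: left subtree has 0 nodes { }, right has 2 {bay, fern}.
      Root fern: left subtree has 1 node {bay}, right has 0 { }.

hop pear kale poppy bay fern teak lime moss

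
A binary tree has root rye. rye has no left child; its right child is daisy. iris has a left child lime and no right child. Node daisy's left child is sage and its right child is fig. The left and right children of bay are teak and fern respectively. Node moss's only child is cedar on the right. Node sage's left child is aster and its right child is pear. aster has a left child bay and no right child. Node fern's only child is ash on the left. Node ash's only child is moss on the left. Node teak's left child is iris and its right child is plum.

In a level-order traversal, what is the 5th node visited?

aster

Level-order visits nodes level by level from the root, left to right within each level.
Level 0: rye
Level 1: daisy
Level 2: sage, fig
Level 3: aster, pear
Level 4: bay
Level 5: teak, fern
Level 6: iris, plum, ash
Level 7: lime, moss
Level 8: cedar
Full level-order sequence: rye, daisy, sage, fig, aster, pear, bay, teak, fern, iris, plum, ash, lime, moss, cedar.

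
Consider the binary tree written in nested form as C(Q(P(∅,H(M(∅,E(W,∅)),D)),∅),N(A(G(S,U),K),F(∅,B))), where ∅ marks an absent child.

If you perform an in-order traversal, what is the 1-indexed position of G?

10

In-order visits the left subtree, then the node, then the right subtree.
At C: go left to Q.
  At Q: go left to P.
    At P: no left child.
    Visit P.
    At P: go right to H.
      At H: go left to M.
        At M: no left child.
        Visit M.
        At M: go right to E.
          At E: go left to W.
            W is a leaf — visit W.
          Visit E.
          At E: no right child.
      Visit H.
      At H: go right to D.
        D is a leaf — visit D.
  Visit Q.
  At Q: no right child.
Visit C.
At C: go right to N.
  At N: go left to A.
    At A: go left to G.
      At G: go left to S.
        S is a leaf — visit S.
      Visit G.
      At G: go right to U.
        U is a leaf — visit U.
    Visit A.
    At A: go right to K.
      K is a leaf — visit K.
  Visit N.
  At N: go right to F.
    At F: no left child.
    Visit F.
    At F: go right to B.
      B is a leaf — visit B.
Full in-order sequence: P, M, W, E, H, D, Q, C, S, G, U, A, K, N, F, B.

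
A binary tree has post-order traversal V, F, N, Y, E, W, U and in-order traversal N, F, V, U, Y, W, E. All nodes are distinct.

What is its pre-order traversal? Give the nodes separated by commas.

The last element of post-order is the root; it splits in-order into left and right subtrees.
Root U: left subtree has 3 nodes {N, F, V}, right has 3 {Y, W, E}.
  Root N: left subtree has 0 nodes { }, right has 2 {F, V}.
    Root F: left subtree has 0 nodes { }, right has 1 {V}.
  Root W: left subtree has 1 node {Y}, right has 1 {E}.

U, N, F, V, W, Y, E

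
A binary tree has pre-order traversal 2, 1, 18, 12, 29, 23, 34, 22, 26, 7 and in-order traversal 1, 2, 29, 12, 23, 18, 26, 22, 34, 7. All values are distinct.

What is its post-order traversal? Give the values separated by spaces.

The first element of pre-order is the root; it splits in-order into left and right subtrees.
Root 2: left subtree has 1 node {1}, right has 8 {29, 12, 23, 18, 26, 22, 34, 7}.
  Root 18: left subtree has 3 nodes {29, 12, 23}, right has 4 {26, 22, 34, 7}.
    Root 12: left subtree has 1 node {29}, right has 1 {23}.
    Root 34: left subtree has 2 nodes {26, 22}, right has 1 {7}.
      Root 22: left subtree has 1 node {26}, right has 0 { }.

1 29 23 12 26 22 7 34 18 2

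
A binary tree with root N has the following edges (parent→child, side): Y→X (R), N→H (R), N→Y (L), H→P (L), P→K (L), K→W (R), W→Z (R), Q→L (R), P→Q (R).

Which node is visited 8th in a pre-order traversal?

Pre-order visits the node, then its left subtree, then its right subtree.
Visit N.
At N: go left to Y.
  Visit Y.
  At Y: no left child.
  At Y: go right to X.
    X is a leaf — visit X.
At N: go right to H.
  Visit H.
  At H: go left to P.
    Visit P.
    At P: go left to K.
      Visit K.
      At K: no left child.
      At K: go right to W.
        Visit W.
        At W: no left child.
        At W: go right to Z.
          Z is a leaf — visit Z.
    At P: go right to Q.
      Visit Q.
      At Q: no left child.
      At Q: go right to L.
        L is a leaf — visit L.
  At H: no right child.
Full pre-order sequence: N, Y, X, H, P, K, W, Z, Q, L.

Z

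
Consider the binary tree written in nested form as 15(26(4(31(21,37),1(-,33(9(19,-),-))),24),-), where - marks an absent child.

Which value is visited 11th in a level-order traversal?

19

Level-order visits nodes level by level from the root, left to right within each level.
Level 0: 15
Level 1: 26
Level 2: 4, 24
Level 3: 31, 1
Level 4: 21, 37, 33
Level 5: 9
Level 6: 19
Full level-order sequence: 15, 26, 4, 24, 31, 1, 21, 37, 33, 9, 19.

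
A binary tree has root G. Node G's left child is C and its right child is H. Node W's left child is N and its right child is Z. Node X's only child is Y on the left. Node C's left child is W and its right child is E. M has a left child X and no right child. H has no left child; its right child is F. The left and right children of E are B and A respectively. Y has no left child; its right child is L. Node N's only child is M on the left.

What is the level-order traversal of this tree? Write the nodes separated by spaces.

G C H W E F N Z B A M X Y L

Level-order visits nodes level by level from the root, left to right within each level.
Level 0: G
Level 1: C, H
Level 2: W, E, F
Level 3: N, Z, B, A
Level 4: M
Level 5: X
Level 6: Y
Level 7: L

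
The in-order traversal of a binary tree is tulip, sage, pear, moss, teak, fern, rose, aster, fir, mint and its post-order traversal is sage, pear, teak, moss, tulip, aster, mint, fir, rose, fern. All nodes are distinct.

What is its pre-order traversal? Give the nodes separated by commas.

The last element of post-order is the root; it splits in-order into left and right subtrees.
Root fern: left subtree has 5 nodes {tulip, sage, pear, moss, teak}, right has 4 {rose, aster, fir, mint}.
  Root tulip: left subtree has 0 nodes { }, right has 4 {sage, pear, moss, teak}.
    Root moss: left subtree has 2 nodes {sage, pear}, right has 1 {teak}.
      Root pear: left subtree has 1 node {sage}, right has 0 { }.
  Root rose: left subtree has 0 nodes { }, right has 3 {aster, fir, mint}.
    Root fir: left subtree has 1 node {aster}, right has 1 {mint}.

fern, tulip, moss, pear, sage, teak, rose, fir, aster, mint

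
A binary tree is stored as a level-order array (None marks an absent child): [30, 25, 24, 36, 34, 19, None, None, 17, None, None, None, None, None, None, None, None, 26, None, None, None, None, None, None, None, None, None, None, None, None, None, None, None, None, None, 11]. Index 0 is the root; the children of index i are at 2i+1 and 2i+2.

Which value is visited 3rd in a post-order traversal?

Post-order visits the left subtree, then the right subtree, then the node.
At 30: go left to 25.
  At 25: go left to 36.
    At 36: no left child.
    At 36: go right to 17.
      At 17: go left to 26.
        At 26: go left to 11.
          11 is a leaf — visit 11.
        At 26: no right child.
        Visit 26.
      At 17: no right child.
      Visit 17.
    Visit 36.
  At 25: go right to 34.
    34 is a leaf — visit 34.
  Visit 25.
At 30: go right to 24.
  At 24: go left to 19.
    19 is a leaf — visit 19.
  At 24: no right child.
  Visit 24.
Visit 30.
Full post-order sequence: 11, 26, 17, 36, 34, 25, 19, 24, 30.

17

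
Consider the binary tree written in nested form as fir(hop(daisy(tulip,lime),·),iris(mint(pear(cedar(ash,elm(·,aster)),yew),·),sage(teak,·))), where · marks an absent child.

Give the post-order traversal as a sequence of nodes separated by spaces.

tulip lime daisy hop ash aster elm cedar yew pear mint teak sage iris fir

Post-order visits the left subtree, then the right subtree, then the node.
At fir: go left to hop.
  At hop: go left to daisy.
    At daisy: go left to tulip.
      tulip is a leaf — visit tulip.
    At daisy: go right to lime.
      lime is a leaf — visit lime.
    Visit daisy.
  At hop: no right child.
  Visit hop.
At fir: go right to iris.
  At iris: go left to mint.
    At mint: go left to pear.
      At pear: go left to cedar.
        At cedar: go left to ash.
          ash is a leaf — visit ash.
        At cedar: go right to elm.
          At elm: no left child.
          At elm: go right to aster.
            aster is a leaf — visit aster.
          Visit elm.
        Visit cedar.
      At pear: go right to yew.
        yew is a leaf — visit yew.
      Visit pear.
    At mint: no right child.
    Visit mint.
  At iris: go right to sage.
    At sage: go left to teak.
      teak is a leaf — visit teak.
    At sage: no right child.
    Visit sage.
  Visit iris.
Visit fir.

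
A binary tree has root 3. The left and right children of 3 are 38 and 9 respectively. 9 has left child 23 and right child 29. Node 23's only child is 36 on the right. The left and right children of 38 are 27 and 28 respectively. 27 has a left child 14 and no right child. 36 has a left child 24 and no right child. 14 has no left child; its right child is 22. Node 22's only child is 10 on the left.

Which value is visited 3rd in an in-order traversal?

22

In-order visits the left subtree, then the node, then the right subtree.
At 3: go left to 38.
  At 38: go left to 27.
    At 27: go left to 14.
      At 14: no left child.
      Visit 14.
      At 14: go right to 22.
        At 22: go left to 10.
          10 is a leaf — visit 10.
        Visit 22.
        At 22: no right child.
    Visit 27.
    At 27: no right child.
  Visit 38.
  At 38: go right to 28.
    28 is a leaf — visit 28.
Visit 3.
At 3: go right to 9.
  At 9: go left to 23.
    At 23: no left child.
    Visit 23.
    At 23: go right to 36.
      At 36: go left to 24.
        24 is a leaf — visit 24.
      Visit 36.
      At 36: no right child.
  Visit 9.
  At 9: go right to 29.
    29 is a leaf — visit 29.
Full in-order sequence: 14, 10, 22, 27, 38, 28, 3, 23, 24, 36, 9, 29.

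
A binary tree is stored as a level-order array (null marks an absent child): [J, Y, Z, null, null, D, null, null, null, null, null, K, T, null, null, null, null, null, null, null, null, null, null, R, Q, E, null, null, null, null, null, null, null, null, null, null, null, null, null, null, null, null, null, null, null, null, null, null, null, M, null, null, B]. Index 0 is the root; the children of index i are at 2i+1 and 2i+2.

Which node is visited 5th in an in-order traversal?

In-order visits the left subtree, then the node, then the right subtree.
At J: go left to Y.
  Y is a leaf — visit Y.
Visit J.
At J: go right to Z.
  At Z: go left to D.
    At D: go left to K.
      At K: go left to R.
        R is a leaf — visit R.
      Visit K.
      At K: go right to Q.
        At Q: go left to M.
          M is a leaf — visit M.
        Visit Q.
        At Q: no right child.
    Visit D.
    At D: go right to T.
      At T: go left to E.
        At E: no left child.
        Visit E.
        At E: go right to B.
          B is a leaf — visit B.
      Visit T.
      At T: no right child.
  Visit Z.
  At Z: no right child.
Full in-order sequence: Y, J, R, K, M, Q, D, E, B, T, Z.

M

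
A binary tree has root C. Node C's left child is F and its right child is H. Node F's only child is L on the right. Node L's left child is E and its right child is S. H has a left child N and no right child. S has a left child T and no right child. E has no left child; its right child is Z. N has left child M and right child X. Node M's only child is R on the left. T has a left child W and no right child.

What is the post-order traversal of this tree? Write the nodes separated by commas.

Post-order visits the left subtree, then the right subtree, then the node.
At C: go left to F.
  At F: no left child.
  At F: go right to L.
    At L: go left to E.
      At E: no left child.
      At E: go right to Z.
        Z is a leaf — visit Z.
      Visit E.
    At L: go right to S.
      At S: go left to T.
        At T: go left to W.
          W is a leaf — visit W.
        At T: no right child.
        Visit T.
      At S: no right child.
      Visit S.
    Visit L.
  Visit F.
At C: go right to H.
  At H: go left to N.
    At N: go left to M.
      At M: go left to R.
        R is a leaf — visit R.
      At M: no right child.
      Visit M.
    At N: go right to X.
      X is a leaf — visit X.
    Visit N.
  At H: no right child.
  Visit H.
Visit C.

Z, E, W, T, S, L, F, R, M, X, N, H, C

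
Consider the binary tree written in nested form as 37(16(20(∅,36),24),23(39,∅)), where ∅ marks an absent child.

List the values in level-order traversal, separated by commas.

Level-order visits nodes level by level from the root, left to right within each level.
Level 0: 37
Level 1: 16, 23
Level 2: 20, 24, 39
Level 3: 36

37, 16, 23, 20, 24, 39, 36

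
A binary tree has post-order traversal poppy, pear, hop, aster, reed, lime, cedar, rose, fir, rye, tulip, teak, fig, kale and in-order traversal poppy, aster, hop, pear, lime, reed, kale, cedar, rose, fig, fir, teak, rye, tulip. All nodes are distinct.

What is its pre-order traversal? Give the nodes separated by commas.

The last element of post-order is the root; it splits in-order into left and right subtrees.
Root kale: left subtree has 6 nodes {poppy, aster, hop, pear, lime, reed}, right has 7 {cedar, rose, fig, fir, teak, rye, tulip}.
  Root lime: left subtree has 4 nodes {poppy, aster, hop, pear}, right has 1 {reed}.
    Root aster: left subtree has 1 node {poppy}, right has 2 {hop, pear}.
      Root hop: left subtree has 0 nodes { }, right has 1 {pear}.
  Root fig: left subtree has 2 nodes {cedar, rose}, right has 4 {fir, teak, rye, tulip}.
    Root rose: left subtree has 1 node {cedar}, right has 0 { }.
    Root teak: left subtree has 1 node {fir}, right has 2 {rye, tulip}.
      Root tulip: left subtree has 1 node {rye}, right has 0 { }.

kale, lime, aster, poppy, hop, pear, reed, fig, rose, cedar, teak, fir, tulip, rye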